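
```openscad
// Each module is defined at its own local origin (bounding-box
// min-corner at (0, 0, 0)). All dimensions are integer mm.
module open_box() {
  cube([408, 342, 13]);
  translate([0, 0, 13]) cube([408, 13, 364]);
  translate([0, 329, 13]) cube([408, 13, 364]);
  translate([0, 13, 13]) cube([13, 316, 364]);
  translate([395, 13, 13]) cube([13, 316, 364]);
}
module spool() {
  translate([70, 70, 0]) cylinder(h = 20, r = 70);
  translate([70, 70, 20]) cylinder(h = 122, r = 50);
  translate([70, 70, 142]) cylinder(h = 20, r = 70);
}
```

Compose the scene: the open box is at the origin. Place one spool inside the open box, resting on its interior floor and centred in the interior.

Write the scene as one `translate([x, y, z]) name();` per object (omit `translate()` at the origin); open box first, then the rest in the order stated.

open_box();
translate([134, 101, 13]) spool();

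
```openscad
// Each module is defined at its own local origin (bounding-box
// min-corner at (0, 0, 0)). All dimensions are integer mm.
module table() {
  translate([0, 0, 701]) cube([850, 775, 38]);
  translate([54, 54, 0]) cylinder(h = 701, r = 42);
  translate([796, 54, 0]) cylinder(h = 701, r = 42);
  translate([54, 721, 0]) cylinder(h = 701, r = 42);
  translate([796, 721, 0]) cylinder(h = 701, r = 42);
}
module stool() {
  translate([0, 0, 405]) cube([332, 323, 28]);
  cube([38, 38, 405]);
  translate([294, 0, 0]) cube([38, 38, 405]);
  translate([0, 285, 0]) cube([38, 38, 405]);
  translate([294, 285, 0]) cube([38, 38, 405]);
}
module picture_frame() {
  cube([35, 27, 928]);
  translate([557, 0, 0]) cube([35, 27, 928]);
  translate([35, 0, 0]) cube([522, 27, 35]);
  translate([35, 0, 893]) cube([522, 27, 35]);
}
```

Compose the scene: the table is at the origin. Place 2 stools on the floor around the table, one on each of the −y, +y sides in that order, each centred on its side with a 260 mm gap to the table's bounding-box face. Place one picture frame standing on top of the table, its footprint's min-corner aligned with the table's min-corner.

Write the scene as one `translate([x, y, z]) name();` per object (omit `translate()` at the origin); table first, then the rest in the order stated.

table();
translate([259, -583, 0]) stool();
translate([259, 1035, 0]) stool();
translate([0, 0, 739]) picture_frame();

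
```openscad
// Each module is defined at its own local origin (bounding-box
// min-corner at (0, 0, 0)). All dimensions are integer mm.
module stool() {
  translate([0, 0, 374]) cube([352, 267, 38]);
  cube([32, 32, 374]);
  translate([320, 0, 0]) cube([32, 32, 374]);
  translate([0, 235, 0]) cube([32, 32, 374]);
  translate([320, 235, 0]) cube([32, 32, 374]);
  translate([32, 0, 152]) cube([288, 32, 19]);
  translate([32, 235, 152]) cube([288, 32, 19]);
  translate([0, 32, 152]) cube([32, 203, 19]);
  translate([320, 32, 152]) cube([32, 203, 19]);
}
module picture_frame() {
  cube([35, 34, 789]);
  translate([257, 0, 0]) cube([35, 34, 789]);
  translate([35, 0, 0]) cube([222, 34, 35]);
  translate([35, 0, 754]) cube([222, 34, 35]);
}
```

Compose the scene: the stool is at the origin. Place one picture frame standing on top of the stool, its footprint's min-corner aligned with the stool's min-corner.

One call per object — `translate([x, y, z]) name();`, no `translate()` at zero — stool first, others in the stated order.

stool();
translate([0, 0, 412]) picture_frame();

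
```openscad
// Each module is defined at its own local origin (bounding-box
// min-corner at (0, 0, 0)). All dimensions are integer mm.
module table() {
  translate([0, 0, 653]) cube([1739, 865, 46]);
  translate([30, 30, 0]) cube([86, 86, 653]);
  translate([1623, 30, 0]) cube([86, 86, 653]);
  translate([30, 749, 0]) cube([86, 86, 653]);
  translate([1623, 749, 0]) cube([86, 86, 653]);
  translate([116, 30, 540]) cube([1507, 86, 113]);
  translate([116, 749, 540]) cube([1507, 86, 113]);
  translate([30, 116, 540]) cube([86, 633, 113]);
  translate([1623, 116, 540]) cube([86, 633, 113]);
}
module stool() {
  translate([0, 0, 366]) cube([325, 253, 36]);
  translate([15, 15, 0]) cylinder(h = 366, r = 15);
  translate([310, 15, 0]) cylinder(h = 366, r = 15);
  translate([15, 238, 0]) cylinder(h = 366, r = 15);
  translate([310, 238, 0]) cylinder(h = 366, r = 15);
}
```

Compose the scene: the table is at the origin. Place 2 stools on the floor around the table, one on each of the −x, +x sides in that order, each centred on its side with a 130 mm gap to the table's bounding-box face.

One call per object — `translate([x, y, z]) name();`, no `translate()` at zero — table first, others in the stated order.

table();
translate([-455, 306, 0]) stool();
translate([1869, 306, 0]) stool();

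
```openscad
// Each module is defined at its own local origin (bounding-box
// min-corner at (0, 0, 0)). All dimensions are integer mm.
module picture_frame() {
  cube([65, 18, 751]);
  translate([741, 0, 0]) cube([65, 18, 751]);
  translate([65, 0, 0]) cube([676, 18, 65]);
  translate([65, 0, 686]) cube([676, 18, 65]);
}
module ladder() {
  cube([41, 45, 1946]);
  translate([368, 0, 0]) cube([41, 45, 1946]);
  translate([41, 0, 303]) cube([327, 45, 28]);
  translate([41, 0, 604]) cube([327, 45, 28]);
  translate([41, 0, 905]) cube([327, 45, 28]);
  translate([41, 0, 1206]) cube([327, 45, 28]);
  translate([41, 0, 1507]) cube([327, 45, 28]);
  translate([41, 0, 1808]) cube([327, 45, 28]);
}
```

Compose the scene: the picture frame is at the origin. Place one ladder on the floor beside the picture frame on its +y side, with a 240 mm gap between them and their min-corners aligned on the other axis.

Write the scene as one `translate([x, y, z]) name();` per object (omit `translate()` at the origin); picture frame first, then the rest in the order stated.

picture_frame();
translate([0, 258, 0]) ladder();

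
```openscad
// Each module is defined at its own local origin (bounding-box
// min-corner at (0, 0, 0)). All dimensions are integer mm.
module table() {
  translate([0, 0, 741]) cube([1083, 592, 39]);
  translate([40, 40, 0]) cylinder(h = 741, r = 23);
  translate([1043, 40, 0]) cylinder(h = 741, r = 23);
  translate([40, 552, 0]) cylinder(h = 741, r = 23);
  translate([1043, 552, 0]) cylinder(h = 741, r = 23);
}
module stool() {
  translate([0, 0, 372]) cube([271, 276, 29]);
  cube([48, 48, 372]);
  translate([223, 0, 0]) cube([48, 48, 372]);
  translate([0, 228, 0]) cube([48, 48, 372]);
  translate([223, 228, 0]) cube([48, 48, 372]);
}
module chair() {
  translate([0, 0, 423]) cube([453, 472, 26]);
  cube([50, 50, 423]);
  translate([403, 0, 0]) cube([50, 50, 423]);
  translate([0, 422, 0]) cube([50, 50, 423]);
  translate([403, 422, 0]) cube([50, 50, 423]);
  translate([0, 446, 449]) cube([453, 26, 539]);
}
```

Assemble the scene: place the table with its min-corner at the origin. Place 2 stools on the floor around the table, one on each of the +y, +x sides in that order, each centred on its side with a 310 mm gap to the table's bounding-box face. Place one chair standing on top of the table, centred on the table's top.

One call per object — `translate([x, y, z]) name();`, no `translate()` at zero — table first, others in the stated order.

table();
translate([406, 902, 0]) stool();
translate([1393, 158, 0]) stool();
translate([315, 60, 780]) chair();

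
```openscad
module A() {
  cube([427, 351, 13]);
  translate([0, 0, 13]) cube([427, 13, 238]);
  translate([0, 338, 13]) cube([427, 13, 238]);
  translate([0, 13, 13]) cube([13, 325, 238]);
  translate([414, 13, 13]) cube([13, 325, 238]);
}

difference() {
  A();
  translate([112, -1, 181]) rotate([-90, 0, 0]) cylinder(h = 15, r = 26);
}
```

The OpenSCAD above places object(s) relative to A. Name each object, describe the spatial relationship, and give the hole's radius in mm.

A is an open box. The open box has a circular hole through its front wall. The hole's radius is 26 mm.

The subtracted cylinder has r = 26 mm.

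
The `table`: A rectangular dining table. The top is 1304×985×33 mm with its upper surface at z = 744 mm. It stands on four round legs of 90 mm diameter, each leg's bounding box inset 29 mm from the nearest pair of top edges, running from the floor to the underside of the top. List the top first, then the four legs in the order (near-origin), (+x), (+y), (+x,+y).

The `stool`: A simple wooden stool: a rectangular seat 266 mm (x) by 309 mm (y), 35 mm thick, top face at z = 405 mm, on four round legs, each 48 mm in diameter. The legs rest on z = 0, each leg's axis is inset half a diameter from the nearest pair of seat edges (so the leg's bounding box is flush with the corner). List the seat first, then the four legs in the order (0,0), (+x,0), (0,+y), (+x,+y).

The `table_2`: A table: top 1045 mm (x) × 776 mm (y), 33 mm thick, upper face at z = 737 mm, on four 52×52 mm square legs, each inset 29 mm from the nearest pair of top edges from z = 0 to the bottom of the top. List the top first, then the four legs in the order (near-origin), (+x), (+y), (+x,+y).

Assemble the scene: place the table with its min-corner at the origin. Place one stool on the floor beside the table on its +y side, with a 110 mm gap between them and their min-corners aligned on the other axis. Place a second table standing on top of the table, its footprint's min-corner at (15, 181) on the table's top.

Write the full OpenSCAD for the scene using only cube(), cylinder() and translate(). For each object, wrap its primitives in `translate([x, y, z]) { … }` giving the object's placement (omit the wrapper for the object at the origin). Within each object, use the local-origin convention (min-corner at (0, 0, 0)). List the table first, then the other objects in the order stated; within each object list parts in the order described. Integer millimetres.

translate([0, 0, 711]) cube([1304, 985, 33]);
translate([74, 74, 0]) cylinder(h = 711, r = 45);
translate([1230, 74, 0]) cylinder(h = 711, r = 45);
translate([74, 911, 0]) cylinder(h = 711, r = 45);
translate([1230, 911, 0]) cylinder(h = 711, r = 45);
translate([0, 1095, 0]) {
  translate([0, 0, 370]) cube([266, 309, 35]);
  translate([24, 24, 0]) cylinder(h = 370, r = 24);
  translate([242, 24, 0]) cylinder(h = 370, r = 24);
  translate([24, 285, 0]) cylinder(h = 370, r = 24);
  translate([242, 285, 0]) cylinder(h = 370, r = 24);
}
translate([15, 181, 744]) {
  translate([0, 0, 704]) cube([1045, 776, 33]);
  translate([29, 29, 0]) cube([52, 52, 704]);
  translate([964, 29, 0]) cube([52, 52, 704]);
  translate([29, 695, 0]) cube([52, 52, 704]);
  translate([964, 695, 0]) cube([52, 52, 704]);
}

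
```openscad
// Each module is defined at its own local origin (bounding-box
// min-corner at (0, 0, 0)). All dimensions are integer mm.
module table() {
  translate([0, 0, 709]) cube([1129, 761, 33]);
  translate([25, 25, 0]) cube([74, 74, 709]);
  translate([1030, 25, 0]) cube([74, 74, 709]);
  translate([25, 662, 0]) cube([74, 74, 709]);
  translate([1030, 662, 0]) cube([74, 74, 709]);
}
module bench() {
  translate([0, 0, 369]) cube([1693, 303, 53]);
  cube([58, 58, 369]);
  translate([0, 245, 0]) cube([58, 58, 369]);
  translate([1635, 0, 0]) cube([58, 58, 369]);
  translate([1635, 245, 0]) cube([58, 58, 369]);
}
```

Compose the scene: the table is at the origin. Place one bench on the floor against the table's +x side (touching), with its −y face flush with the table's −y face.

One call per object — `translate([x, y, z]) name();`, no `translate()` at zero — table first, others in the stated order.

table();
translate([1129, 0, 0]) bench();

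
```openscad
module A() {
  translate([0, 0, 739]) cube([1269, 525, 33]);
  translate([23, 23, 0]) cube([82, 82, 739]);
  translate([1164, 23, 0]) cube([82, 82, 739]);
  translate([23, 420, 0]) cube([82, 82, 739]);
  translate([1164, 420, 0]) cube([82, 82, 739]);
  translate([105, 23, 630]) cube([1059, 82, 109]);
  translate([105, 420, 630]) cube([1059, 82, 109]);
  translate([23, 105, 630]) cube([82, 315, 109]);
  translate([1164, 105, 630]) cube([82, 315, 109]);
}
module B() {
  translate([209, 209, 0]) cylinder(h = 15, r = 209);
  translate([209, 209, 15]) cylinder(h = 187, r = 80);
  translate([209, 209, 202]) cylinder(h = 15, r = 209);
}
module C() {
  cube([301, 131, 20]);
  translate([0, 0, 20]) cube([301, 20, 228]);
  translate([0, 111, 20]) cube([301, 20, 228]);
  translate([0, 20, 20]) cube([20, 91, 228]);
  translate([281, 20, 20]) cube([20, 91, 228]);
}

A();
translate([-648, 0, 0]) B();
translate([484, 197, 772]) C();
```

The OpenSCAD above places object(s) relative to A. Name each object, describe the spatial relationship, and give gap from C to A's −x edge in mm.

The open box's min-x is at 484; the table's min-x is 0; gap = 484 mm.

A is a table. B is a spool. C is an open box. The spool is on the floor beside the table on its −x side. The open box is on top of the table, centred. The gap from the open box to the table's −x edge is 484 mm.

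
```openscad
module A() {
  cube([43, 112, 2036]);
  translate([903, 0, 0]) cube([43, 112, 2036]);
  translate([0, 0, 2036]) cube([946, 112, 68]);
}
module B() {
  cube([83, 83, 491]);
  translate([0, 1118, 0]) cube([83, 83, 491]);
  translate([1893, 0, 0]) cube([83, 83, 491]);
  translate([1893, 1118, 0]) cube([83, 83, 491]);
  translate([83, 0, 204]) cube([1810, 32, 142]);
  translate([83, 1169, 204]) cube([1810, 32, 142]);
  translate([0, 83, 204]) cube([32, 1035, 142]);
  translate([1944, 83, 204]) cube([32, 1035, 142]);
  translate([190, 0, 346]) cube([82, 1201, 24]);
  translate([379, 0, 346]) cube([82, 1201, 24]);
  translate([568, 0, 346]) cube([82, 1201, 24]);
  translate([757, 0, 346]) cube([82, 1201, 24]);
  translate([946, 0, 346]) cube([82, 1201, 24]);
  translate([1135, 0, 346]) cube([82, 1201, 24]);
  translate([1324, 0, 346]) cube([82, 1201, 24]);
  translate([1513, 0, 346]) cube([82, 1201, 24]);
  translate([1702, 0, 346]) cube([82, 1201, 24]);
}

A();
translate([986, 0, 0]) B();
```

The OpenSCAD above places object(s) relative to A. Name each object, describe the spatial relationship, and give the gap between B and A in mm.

The bed frame's nearest face is 40 mm from the door frame's +x face.

A is a door frame. B is a bed frame. The bed frame is on the floor beside the door frame on its +x side. The gap between the bed frame and the door frame is 40 mm.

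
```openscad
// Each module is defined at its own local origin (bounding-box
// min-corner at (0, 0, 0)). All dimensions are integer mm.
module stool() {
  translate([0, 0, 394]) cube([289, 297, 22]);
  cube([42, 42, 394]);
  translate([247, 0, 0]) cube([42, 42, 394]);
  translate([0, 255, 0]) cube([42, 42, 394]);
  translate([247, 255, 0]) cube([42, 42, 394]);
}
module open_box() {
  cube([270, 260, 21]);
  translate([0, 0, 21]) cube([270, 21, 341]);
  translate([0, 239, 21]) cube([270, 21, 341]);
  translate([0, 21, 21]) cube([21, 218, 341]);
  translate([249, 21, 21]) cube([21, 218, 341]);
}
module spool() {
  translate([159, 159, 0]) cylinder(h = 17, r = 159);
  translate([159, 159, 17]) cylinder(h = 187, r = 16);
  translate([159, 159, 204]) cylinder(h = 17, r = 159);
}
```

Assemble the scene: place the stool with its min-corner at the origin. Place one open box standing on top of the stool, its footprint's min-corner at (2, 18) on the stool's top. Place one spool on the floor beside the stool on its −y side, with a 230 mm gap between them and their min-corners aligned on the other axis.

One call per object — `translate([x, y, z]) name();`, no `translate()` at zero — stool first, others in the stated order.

stool();
translate([2, 18, 416]) open_box();
translate([0, -548, 0]) spool();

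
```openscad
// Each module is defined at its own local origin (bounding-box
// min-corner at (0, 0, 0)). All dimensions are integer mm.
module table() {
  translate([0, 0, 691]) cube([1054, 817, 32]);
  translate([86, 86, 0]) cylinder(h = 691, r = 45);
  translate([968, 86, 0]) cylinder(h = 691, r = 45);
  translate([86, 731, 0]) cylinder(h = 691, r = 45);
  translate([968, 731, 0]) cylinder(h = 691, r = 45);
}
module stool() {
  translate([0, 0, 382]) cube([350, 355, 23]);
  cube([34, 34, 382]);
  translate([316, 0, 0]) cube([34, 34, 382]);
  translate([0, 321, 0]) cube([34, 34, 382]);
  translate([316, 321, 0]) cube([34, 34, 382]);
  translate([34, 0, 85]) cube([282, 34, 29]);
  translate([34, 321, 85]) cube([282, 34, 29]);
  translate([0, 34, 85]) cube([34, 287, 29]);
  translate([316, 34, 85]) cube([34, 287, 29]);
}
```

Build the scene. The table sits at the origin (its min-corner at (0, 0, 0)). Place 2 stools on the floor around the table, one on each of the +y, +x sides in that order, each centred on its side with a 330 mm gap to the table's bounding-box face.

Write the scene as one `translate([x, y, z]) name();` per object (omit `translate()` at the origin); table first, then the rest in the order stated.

table();
translate([352, 1147, 0]) stool();
translate([1384, 231, 0]) stool();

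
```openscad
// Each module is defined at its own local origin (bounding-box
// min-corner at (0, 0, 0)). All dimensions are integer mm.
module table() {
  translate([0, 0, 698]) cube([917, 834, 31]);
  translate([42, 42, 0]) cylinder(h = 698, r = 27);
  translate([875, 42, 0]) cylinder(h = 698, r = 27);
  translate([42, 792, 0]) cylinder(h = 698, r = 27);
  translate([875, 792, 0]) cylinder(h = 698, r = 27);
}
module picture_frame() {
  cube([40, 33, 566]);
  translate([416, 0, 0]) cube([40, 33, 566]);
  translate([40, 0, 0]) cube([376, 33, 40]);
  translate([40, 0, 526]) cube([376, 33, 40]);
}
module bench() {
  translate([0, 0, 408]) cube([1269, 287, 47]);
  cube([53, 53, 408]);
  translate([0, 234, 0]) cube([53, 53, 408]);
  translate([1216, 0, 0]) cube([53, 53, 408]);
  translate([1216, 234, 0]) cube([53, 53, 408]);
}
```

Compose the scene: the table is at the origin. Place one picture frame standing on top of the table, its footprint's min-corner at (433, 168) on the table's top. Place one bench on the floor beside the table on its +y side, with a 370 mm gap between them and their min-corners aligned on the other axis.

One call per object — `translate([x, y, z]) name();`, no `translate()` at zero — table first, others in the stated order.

table();
translate([433, 168, 729]) picture_frame();
translate([0, 1204, 0]) bench();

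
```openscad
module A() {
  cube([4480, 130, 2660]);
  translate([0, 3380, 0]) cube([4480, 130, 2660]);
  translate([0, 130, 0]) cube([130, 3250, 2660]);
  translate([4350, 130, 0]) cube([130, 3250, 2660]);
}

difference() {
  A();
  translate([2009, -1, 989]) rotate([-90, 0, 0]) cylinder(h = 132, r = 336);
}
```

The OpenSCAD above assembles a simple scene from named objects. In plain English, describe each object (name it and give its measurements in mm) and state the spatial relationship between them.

A is the wall frame of a small rectangular building: four walls, each 2660 mm tall and 130 mm thick, enclosing a footprint 4480 mm (x) by 3510 mm (y) outside-to-outside, with no floor or roof. The front and back walls (the −y and +y sides) span the full width; the two side walls fit between them.

The house frame has a circular hole of radius 336 mm through its front wall, centred at (x = 2009, z = 989).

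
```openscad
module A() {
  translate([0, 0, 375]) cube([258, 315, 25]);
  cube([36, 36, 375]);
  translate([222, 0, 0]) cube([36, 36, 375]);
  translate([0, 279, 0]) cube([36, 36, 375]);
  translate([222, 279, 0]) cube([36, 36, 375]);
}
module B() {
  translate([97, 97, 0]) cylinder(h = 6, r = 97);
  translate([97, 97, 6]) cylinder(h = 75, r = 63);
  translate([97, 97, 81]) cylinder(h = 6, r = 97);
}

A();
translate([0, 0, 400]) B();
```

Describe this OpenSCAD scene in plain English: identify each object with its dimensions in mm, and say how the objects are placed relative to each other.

A is a four-legged stool. The seat is a 258×315×25 mm slab whose top surface is at z = 400 mm; four square legs, each 36×36 mm in cross-section, run from the floor (z = 0) to the underside of the seat, each flush with a corner of the seat.

B is a spool: two coaxial disc flanges of radius 97 mm and thickness 6 mm, joined by a core cylinder of radius 63 mm and height 75 mm. The lower flange rests on z = 0 and the three cylinders share a vertical axis.

The spool is on top of the stool.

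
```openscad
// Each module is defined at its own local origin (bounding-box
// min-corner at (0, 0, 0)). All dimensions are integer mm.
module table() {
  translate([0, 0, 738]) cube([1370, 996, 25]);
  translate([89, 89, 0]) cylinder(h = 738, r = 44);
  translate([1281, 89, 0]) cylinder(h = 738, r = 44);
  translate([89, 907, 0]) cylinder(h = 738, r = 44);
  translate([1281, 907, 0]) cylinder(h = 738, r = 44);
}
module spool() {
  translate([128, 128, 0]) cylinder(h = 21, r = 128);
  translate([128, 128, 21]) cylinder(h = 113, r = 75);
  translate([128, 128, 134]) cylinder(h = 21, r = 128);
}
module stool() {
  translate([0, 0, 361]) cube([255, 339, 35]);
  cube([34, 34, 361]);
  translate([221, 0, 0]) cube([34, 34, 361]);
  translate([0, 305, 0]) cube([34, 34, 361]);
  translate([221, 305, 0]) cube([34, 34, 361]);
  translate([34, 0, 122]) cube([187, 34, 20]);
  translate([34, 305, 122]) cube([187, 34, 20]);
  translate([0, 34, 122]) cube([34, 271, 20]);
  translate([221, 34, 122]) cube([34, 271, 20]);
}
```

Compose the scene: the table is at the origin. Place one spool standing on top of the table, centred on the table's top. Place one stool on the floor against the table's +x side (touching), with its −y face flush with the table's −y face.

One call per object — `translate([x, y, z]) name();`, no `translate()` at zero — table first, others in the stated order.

table();
translate([557, 370, 763]) spool();
translate([1370, 0, 0]) stool();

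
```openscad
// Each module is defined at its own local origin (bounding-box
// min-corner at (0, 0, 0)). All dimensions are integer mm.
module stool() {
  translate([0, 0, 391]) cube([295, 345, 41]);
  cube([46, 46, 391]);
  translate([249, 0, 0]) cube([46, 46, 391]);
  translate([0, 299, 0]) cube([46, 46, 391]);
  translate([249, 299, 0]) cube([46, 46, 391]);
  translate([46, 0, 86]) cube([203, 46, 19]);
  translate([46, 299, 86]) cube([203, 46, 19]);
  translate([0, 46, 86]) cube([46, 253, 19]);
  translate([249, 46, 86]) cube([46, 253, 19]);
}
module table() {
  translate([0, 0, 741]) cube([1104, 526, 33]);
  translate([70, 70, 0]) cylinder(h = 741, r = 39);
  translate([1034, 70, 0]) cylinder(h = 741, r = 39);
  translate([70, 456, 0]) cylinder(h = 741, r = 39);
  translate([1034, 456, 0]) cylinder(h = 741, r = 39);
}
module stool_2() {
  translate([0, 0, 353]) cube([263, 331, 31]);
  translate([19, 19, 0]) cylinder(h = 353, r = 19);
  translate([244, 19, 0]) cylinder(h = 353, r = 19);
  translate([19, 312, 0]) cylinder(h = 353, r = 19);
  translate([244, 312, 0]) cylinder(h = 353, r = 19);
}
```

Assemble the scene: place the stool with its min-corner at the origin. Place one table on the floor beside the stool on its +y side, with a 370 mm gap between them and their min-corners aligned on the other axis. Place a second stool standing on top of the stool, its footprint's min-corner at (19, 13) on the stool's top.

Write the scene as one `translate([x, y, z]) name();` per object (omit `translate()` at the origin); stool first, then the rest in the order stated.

stool();
translate([0, 715, 0]) table();
translate([19, 13, 432]) stool_2();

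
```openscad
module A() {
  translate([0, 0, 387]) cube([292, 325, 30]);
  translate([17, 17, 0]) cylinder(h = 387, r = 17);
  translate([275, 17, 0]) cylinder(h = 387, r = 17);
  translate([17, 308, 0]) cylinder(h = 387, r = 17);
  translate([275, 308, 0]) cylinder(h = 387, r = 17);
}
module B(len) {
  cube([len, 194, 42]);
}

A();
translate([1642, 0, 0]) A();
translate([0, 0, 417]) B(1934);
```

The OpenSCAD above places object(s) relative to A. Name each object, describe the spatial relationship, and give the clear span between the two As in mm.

A is a stool. B is a beam. A beam spans the tops of two stools. The clear span between the two stools is 1350 mm.

Second stool starts at x = 1642; first ends at x = 292; clear span = 1642 − 292 = 1350 mm.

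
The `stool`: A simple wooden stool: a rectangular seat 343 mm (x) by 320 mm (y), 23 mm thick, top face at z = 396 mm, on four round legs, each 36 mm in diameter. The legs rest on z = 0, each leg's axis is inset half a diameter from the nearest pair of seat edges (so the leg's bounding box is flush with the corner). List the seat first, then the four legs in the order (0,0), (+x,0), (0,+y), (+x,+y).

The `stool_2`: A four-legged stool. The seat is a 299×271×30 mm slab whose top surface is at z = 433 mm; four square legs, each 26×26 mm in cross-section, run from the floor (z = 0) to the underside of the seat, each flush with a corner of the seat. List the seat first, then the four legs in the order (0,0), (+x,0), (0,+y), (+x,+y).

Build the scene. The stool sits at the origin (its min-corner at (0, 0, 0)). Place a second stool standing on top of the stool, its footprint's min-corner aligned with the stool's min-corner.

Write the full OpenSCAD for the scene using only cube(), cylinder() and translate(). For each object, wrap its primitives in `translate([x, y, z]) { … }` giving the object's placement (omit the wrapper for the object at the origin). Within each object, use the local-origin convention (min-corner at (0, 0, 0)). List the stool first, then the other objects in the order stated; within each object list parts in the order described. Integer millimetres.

translate([0, 0, 373]) cube([343, 320, 23]);
translate([18, 18, 0]) cylinder(h = 373, r = 18);
translate([325, 18, 0]) cylinder(h = 373, r = 18);
translate([18, 302, 0]) cylinder(h = 373, r = 18);
translate([325, 302, 0]) cylinder(h = 373, r = 18);
translate([0, 0, 396]) {
  translate([0, 0, 403]) cube([299, 271, 30]);
  cube([26, 26, 403]);
  translate([273, 0, 0]) cube([26, 26, 403]);
  translate([0, 245, 0]) cube([26, 26, 403]);
  translate([273, 245, 0]) cube([26, 26, 403]);
}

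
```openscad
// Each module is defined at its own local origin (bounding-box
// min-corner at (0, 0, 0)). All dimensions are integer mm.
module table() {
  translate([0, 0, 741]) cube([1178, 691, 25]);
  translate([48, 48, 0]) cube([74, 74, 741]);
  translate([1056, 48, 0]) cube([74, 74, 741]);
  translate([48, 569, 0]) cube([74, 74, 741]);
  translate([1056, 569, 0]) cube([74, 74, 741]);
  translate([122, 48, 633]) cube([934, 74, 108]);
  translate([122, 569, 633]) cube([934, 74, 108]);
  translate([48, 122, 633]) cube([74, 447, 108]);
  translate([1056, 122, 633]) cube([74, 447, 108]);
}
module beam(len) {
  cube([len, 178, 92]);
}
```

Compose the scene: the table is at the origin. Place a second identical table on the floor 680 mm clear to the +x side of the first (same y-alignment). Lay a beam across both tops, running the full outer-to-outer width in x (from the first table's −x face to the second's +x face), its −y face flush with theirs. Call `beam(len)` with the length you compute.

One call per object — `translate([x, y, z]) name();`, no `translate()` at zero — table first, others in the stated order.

table();
translate([1858, 0, 0]) table();
translate([0, 0, 766]) beam(3036);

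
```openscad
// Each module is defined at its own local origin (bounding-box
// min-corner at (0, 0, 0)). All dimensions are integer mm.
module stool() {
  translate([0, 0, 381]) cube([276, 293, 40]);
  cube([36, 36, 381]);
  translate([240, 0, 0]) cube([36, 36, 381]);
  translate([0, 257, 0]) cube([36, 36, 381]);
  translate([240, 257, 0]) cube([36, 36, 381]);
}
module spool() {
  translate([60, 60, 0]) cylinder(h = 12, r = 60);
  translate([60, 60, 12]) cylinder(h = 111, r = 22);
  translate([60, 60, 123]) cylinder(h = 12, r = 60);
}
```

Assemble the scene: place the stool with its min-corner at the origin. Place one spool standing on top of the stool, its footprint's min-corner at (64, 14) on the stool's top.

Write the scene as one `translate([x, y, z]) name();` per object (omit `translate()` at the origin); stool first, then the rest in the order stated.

stool();
translate([64, 14, 421]) spool();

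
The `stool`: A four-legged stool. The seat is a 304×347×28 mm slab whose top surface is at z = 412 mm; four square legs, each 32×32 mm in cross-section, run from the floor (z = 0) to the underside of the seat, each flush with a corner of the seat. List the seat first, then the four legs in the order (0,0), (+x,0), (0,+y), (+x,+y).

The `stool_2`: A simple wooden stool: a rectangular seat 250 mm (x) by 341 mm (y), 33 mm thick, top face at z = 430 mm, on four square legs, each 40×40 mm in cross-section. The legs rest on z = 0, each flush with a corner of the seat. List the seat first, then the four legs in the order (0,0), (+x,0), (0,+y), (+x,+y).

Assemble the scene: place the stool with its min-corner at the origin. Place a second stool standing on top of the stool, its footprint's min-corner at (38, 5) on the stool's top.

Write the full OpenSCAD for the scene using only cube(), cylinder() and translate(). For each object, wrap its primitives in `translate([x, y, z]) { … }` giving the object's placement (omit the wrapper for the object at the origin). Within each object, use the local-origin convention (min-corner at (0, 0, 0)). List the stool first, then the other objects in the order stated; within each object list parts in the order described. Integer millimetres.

translate([0, 0, 384]) cube([304, 347, 28]);
cube([32, 32, 384]);
translate([272, 0, 0]) cube([32, 32, 384]);
translate([0, 315, 0]) cube([32, 32, 384]);
translate([272, 315, 0]) cube([32, 32, 384]);
translate([38, 5, 412]) {
  translate([0, 0, 397]) cube([250, 341, 33]);
  cube([40, 40, 397]);
  translate([210, 0, 0]) cube([40, 40, 397]);
  translate([0, 301, 0]) cube([40, 40, 397]);
  translate([210, 301, 0]) cube([40, 40, 397]);
}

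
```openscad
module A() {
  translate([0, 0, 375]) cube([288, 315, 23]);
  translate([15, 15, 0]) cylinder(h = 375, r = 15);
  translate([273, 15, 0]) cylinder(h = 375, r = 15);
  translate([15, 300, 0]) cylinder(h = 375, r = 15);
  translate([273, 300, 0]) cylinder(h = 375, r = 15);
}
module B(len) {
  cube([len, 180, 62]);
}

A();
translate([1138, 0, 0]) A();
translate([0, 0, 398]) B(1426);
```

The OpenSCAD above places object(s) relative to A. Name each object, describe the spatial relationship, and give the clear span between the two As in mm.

A is a stool. B is a beam. A beam spans the tops of two stools. The clear span between the two stools is 850 mm.

Second stool starts at x = 1138; first ends at x = 288; clear span = 1138 − 288 = 850 mm.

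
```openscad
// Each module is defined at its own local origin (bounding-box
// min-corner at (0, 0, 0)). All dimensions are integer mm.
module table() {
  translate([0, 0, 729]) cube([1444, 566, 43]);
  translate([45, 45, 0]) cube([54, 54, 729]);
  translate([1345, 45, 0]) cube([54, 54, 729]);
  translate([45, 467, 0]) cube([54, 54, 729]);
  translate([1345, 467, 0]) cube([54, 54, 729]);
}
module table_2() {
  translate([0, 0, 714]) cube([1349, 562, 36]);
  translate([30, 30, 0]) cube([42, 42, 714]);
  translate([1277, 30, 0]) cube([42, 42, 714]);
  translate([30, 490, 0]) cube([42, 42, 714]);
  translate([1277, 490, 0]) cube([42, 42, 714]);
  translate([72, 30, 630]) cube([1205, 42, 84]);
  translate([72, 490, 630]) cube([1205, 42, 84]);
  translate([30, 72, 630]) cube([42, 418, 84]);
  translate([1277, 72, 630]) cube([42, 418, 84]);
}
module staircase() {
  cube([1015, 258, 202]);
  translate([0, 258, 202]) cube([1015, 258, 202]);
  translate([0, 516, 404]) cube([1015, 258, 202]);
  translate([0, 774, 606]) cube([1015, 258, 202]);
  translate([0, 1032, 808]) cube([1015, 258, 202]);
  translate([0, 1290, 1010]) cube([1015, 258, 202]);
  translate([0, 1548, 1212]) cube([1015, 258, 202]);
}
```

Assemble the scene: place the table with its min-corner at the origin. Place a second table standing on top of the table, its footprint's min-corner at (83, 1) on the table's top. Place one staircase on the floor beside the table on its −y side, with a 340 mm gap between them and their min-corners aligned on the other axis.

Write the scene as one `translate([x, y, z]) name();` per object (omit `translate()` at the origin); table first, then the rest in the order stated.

table();
translate([83, 1, 772]) table_2();
translate([0, -2146, 0]) staircase();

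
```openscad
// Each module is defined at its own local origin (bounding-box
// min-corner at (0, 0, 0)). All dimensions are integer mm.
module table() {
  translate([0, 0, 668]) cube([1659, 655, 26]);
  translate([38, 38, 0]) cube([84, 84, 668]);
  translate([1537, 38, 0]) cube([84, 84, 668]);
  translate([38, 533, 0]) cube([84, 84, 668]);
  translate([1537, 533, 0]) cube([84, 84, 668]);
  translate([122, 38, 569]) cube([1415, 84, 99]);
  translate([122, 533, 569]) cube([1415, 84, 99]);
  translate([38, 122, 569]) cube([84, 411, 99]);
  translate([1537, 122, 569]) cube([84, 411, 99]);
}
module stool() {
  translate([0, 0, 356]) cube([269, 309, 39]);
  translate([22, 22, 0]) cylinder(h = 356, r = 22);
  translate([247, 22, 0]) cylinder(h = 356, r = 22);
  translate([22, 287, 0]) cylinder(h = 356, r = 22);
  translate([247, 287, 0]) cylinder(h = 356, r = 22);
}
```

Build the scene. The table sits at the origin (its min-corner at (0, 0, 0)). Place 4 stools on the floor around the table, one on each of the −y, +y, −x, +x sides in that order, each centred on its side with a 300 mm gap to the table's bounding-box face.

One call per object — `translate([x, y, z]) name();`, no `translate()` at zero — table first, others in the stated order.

table();
translate([695, -609, 0]) stool();
translate([695, 955, 0]) stool();
translate([-569, 173, 0]) stool();
translate([1959, 173, 0]) stool();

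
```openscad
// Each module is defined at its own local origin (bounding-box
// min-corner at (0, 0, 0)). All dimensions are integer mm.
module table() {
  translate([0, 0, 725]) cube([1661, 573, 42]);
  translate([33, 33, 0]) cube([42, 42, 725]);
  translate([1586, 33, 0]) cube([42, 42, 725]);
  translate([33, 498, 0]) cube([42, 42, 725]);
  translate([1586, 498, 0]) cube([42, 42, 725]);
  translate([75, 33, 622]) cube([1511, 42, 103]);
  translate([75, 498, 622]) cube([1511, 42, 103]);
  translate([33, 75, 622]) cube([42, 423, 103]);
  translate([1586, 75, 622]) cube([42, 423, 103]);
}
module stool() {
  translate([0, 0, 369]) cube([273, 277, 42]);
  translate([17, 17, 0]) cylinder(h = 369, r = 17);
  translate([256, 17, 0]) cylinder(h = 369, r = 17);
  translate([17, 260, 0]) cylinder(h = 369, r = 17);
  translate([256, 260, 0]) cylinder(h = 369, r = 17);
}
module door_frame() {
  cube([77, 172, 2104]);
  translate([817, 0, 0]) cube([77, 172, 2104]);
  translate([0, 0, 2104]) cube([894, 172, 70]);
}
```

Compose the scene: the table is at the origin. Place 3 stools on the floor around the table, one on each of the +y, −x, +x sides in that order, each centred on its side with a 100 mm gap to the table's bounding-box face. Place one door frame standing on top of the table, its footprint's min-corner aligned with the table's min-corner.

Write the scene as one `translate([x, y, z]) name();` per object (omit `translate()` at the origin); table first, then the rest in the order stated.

table();
translate([694, 673, 0]) stool();
translate([-373, 148, 0]) stool();
translate([1761, 148, 0]) stool();
translate([0, 0, 767]) door_frame();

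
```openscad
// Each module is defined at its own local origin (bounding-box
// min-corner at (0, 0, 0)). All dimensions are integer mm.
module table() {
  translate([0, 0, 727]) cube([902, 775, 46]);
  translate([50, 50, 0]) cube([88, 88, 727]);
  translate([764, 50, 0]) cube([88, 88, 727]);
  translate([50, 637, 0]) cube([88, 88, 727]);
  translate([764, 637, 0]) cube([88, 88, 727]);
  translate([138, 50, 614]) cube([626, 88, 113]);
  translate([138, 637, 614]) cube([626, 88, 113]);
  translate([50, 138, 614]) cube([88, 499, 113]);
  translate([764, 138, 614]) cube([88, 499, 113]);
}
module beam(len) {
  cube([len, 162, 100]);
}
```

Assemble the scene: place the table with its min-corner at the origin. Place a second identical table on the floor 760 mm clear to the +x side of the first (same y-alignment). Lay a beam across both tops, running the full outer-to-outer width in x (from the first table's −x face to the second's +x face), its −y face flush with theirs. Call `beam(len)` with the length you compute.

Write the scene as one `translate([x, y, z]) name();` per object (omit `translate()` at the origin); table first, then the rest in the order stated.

table();
translate([1662, 0, 0]) table();
translate([0, 0, 773]) beam(2564);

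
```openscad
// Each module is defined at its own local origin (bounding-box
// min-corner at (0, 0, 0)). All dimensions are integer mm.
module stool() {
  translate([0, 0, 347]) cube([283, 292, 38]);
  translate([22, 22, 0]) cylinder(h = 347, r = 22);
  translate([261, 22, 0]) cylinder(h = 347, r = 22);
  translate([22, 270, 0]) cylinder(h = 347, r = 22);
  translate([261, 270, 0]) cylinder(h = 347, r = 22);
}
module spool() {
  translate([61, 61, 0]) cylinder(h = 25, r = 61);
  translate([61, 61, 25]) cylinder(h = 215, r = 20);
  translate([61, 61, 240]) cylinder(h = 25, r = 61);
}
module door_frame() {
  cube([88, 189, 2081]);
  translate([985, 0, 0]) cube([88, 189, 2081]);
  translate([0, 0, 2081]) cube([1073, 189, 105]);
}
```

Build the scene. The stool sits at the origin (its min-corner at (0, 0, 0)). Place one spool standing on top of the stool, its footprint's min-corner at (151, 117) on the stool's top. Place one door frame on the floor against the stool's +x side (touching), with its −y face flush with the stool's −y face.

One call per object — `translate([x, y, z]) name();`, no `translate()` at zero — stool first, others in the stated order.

stool();
translate([151, 117, 385]) spool();
translate([283, 0, 0]) door_frame();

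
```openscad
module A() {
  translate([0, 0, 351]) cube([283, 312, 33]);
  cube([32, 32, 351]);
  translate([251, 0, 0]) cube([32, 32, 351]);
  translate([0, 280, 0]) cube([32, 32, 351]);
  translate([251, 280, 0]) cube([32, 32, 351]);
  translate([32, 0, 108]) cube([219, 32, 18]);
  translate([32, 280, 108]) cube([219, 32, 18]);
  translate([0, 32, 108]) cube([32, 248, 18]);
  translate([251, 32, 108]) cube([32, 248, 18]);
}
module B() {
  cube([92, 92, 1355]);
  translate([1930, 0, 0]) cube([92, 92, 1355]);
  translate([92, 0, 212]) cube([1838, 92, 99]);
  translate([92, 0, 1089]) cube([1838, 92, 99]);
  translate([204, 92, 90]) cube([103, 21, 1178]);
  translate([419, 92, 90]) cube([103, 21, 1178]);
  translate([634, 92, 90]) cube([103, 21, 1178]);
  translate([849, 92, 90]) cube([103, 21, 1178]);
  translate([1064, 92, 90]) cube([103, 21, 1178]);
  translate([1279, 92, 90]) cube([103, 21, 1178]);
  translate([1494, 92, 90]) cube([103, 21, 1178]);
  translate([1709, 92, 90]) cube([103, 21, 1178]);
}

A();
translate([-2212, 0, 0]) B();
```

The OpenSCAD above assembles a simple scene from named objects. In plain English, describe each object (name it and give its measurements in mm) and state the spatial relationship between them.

A is a simple wooden stool: a rectangular seat 283 mm (x) by 312 mm (y), 33 mm thick, top face at z = 384 mm, on four square legs, each 32×32 mm in cross-section. The legs rest on z = 0, each flush with a corner of the seat. Four stretchers, 32 mm wide and 18 mm tall, connect adjacent legs with their undersides at z = 108 mm, each running between the inner faces of the legs it joins and aligned with the legs' outer faces on the other axis.

B is a fence section. Two 92×92 mm posts, 1355 mm tall, stand on the floor with a clear span of 1838 mm between their inner faces. Two horizontal rails of 92×99 mm section span the gap between the posts with their undersides at z = 212 mm and z = 1089 mm, flush with the posts' −y face. 8 pickets, each 103 mm wide, 21 mm thick and 1178 mm tall, are fixed to the +y face of the rails with their bottoms at z = 90 mm, evenly spaced across the span with equal gaps (rounded down to the nearest mm) at the −x end and between each pair — any rounding remainder accumulates at the +x end.

The fence section is on the floor beside the stool on its −x side.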